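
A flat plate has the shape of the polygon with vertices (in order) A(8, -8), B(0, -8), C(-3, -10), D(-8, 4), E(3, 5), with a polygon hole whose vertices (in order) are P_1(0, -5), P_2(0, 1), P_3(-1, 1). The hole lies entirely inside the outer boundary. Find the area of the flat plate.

145

Outer boundary:
Σ = (-64) + (-24) + (-92) + (-52) + (-64) = -296
Area = |Σ|/2 = 148.
Hole:
Apply the surveyor's formula: 2A = Σ (x_i·y_{i+1} − x_{i+1}·y_i), indices taken mod 3.
Σ = (0) + (1) + (5) = 6
Area = |Σ|/2 = 3.
Net area = 148 − 3 = 145.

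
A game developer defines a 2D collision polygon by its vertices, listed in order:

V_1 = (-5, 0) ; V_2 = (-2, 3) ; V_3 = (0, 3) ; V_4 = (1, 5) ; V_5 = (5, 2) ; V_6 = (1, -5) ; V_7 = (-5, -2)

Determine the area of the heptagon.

Σ = (-15) + (-6) + (-3) + (-23) + (-27) + (-27) + (-10) = -111
Area = |Σ|/2 = 55.5.

55.5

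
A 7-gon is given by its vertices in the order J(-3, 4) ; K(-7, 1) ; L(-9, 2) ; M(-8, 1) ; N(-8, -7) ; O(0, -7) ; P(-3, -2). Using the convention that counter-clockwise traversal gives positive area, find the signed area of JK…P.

54

Apply Gauss's area formula: 2A = Σ (x_i·y_{i+1} − x_{i+1}·y_i), indices taken mod 7.
J→K: (-3)(1) − (-7)(4) = 25
K→L: (-7)(2) − (-9)(1) = -5
L→M: (-9)(1) − (-8)(2) = 7
M→N: (-8)(-7) − (-8)(1) = 64
N→O: (-8)(-7) − (0)(-7) = 56
O→P: (0)(-2) − (-3)(-7) = -21
P→J: (-3)(4) − (-3)(-2) = -18
Σ = 108
Signed area = Σ/2 = 54 (positive ⇒ counter-clockwise traversal).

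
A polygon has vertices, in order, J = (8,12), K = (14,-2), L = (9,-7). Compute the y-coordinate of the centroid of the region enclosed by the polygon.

Apply Gauss's area formula. First the cross-terms c_i = x_i·y_{i+1} − x_{i+1}·y_i:
  -184, -80, 164  ⇒  2A = -100, A = -50.
Then Σ (y_i + y_{i+1})·c_i = -300, so ȳ = -300 / (6·(-50)) = 1.

1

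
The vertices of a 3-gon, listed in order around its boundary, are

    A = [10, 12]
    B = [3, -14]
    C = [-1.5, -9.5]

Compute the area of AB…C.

Apply the shoelace formula: 2A = Σ (x_i·y_{i+1} − x_{i+1}·y_i), indices taken mod 3.
Cross-terms: -176, -49.5, 77  ⇒  Σ = -148.5
Area = |Σ|/2 = 74.25.

74.25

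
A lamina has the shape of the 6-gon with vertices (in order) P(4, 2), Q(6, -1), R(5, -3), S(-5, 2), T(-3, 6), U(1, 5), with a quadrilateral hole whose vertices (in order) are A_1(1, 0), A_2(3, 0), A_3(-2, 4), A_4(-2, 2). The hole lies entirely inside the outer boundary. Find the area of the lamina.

Outer boundary:
Apply the shoelace formula: 2A = Σ (x_i·y_{i+1} − x_{i+1}·y_i), indices taken mod 6.
Σ = (-16) + (-13) + (-5) + (-24) + (-21) + (-18) = -97
Area = |Σ|/2 = 48.5.
Hole:
Σ = (0) + (12) + (4) + (-2) = 14
Area = |Σ|/2 = 7.
Net area = 48.5 − 7 = 41.5.

41.5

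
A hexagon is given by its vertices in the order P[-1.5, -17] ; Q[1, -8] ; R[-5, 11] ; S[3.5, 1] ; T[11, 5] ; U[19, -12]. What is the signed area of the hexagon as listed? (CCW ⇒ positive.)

Apply Gauss's area formula: 2A = Σ (x_i·y_{i+1} − x_{i+1}·y_i), indices taken mod 6.
Σ = (29) + (-29) + (-43.5) + (6.5) + (-227) + (-341) = -605
Signed area = Σ/2 = -302.5 (negative ⇒ clockwise traversal).

-302.5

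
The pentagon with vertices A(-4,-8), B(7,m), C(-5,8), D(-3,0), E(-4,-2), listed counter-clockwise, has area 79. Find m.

-8

Write out the shoelace sum; only the two edges meeting at B involve m:
2·Area = [((-4)·m − 7·(-8)) + (7·8 − (-5)·m)] + 54
       = 1·m + 166 = 158
⇒ m = -8.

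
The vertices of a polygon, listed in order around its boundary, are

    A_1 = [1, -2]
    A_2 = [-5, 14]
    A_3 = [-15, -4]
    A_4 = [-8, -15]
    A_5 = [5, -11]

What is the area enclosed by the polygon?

Apply the shoelace (surveyor's) formula: 2A = Σ (x_i·y_{i+1} − x_{i+1}·y_i), indices taken mod 5.
Cross-terms: 4, 230, 193, 163, 1  ⇒  Σ = 591
Area = |Σ|/2 = 295.5.

295.5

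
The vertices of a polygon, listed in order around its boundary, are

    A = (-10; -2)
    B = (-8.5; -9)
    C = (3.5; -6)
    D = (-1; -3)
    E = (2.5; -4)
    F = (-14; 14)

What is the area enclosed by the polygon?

148.75

Apply the shoelace formula: 2A = Σ (x_i·y_{i+1} − x_{i+1}·y_i), indices taken mod 6.
A→B: (-10)(-9) − (-8.5)(-2) = 73
B→C: (-8.5)(-6) − (3.5)(-9) = 82.5
C→D: (3.5)(-3) − (-1)(-6) = -16.5
D→E: (-1)(-4) − (2.5)(-3) = 11.5
E→F: (2.5)(14) − (-14)(-4) = -21
F→A: (-14)(-2) − (-10)(14) = 168
Σ = 297.5
Area = |Σ|/2 = 148.75.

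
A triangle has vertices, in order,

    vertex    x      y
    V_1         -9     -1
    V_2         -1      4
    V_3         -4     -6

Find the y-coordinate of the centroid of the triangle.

-1

Apply the shoelace (surveyor's) formula. First the cross-terms c_i = x_i·y_{i+1} − x_{i+1}·y_i:
  -37, 22, -50  ⇒  2A = -65, A = -32.5.
Then Σ (y_i + y_{i+1})·c_i = 195, so ȳ = 195 / (6·(-32.5)) = -1.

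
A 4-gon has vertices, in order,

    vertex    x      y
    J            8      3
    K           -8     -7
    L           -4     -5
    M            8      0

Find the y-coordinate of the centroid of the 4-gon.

-12/11

Apply Gauss's area formula. First the cross-terms c_i = x_i·y_{i+1} − x_{i+1}·y_i:
  -32, 12, 40, 24  ⇒  2A = 44, A = 22.
Then Σ (y_i + y_{i+1})·c_i = -144, so ȳ = -144 / (6·22) = -12/11.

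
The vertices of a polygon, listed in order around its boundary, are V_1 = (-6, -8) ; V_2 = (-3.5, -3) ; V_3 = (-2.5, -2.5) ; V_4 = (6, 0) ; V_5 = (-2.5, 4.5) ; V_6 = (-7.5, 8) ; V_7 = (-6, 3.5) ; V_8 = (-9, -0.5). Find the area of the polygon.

86.125

Apply Gauss's area formula: 2A = Σ (x_i·y_{i+1} − x_{i+1}·y_i), indices taken mod 8.
Cross-terms: -10, 1.25, 15, 27, 13.75, 21.75, 34.5, 69  ⇒  Σ = 172.25
Area = |Σ|/2 = 86.125.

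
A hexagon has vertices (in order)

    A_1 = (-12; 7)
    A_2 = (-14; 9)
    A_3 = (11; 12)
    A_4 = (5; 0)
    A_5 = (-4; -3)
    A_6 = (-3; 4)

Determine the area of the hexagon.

175

A_1→A_2: (-12)(9) − (-14)(7) = -10
A_2→A_3: (-14)(12) − (11)(9) = -267
A_3→A_4: (11)(0) − (5)(12) = -60
A_4→A_5: (5)(-3) − (-4)(0) = -15
A_5→A_6: (-4)(4) − (-3)(-3) = -25
A_6→A_1: (-3)(7) − (-12)(4) = 27
Σ = -350
Area = |Σ|/2 = 175.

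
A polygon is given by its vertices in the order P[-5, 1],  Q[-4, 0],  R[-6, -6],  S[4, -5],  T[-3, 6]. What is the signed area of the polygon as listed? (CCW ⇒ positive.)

59

Apply the shoelace (surveyor's) formula: 2A = Σ (x_i·y_{i+1} − x_{i+1}·y_i), indices taken mod 5.
Cross-terms: 4, 24, 54, 9, 27  ⇒  Σ = 118
Signed area = Σ/2 = 59 (positive ⇒ counter-clockwise traversal).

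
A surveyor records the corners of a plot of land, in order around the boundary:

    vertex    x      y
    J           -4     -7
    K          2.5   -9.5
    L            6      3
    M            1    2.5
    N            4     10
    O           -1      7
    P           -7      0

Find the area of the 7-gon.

134

J→K: (-4)(-9.5) − (2.5)(-7) = 55.5
K→L: (2.5)(3) − (6)(-9.5) = 64.5
L→M: (6)(2.5) − (1)(3) = 12
M→N: (1)(10) − (4)(2.5) = 0
N→O: (4)(7) − (-1)(10) = 38
O→P: (-1)(0) − (-7)(7) = 49
P→J: (-7)(-7) − (-4)(0) = 49
Σ = 268
Area = |Σ|/2 = 134.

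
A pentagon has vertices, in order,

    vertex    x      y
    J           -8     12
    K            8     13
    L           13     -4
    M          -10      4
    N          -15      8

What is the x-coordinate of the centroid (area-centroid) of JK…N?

Apply the shoelace formula. First the cross-terms c_i = x_i·y_{i+1} − x_{i+1}·y_i:
  -200, -201, 12, -20, -116  ⇒  2A = -525, A = -262.5.
Then Σ (x_i + x_{i+1})·c_i = -1017, so x̄ = -1017 / (6·(-262.5)) = 113/175.

113/175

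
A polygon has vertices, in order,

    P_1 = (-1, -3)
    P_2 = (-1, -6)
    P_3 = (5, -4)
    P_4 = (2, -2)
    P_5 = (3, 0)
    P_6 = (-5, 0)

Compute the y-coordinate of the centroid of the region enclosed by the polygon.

Apply the shoelace formula. First the cross-terms c_i = x_i·y_{i+1} − x_{i+1}·y_i:
  3, 34, -2, 6, 0, 15  ⇒  2A = 56, A = 28.
Then Σ (y_i + y_{i+1})·c_i = -412, so ȳ = -412 / (6·28) = -103/42.

-103/42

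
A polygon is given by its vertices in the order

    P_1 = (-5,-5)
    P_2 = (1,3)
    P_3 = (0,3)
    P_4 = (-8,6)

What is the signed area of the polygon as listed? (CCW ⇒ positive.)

43.5

Σ = (-10) + (3) + (24) + (70) = 87
Signed area = Σ/2 = 43.5 (positive ⇒ counter-clockwise traversal).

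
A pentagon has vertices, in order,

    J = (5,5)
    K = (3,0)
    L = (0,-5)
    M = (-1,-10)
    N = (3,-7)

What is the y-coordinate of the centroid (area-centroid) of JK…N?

Apply the shoelace (surveyor's) formula. First the cross-terms c_i = x_i·y_{i+1} − x_{i+1}·y_i:
  -15, -15, -5, 37, 50  ⇒  2A = 52, A = 26.
Then Σ (y_i + y_{i+1})·c_i = -654, so ȳ = -654 / (6·26) = -109/26.

-109/26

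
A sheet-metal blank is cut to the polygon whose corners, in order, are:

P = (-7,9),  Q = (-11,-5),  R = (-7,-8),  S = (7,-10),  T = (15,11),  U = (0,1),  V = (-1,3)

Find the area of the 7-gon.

Σ = (134) + (53) + (126) + (227) + (15) + (1) + (12) = 568
Area = |Σ|/2 = 284.

284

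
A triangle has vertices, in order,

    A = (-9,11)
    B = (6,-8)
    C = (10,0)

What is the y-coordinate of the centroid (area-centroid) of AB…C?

Apply the surveyor's formula. First the cross-terms c_i = x_i·y_{i+1} − x_{i+1}·y_i:
  6, 80, 110  ⇒  2A = 196, A = 98.
Then Σ (y_i + y_{i+1})·c_i = 588, so ȳ = 588 / (6·98) = 1.

1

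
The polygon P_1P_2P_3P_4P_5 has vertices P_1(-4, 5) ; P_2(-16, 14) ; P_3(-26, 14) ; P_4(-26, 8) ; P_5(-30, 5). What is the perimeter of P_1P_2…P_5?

|P_1P_2| = √((-12)² + (9)²) = √225 = 15
|P_2P_3| = √((-10)² + (0)²) = √100 = 10
|P_3P_4| = √((0)² + (-6)²) = √36 = 6
|P_4P_5| = √((-4)² + (-3)²) = √25 = 5
|P_5P_1| = √((26)² + (0)²) = √676 = 26
Perimeter = 15 + 10 + 6 + 5 + 26 = 62.

62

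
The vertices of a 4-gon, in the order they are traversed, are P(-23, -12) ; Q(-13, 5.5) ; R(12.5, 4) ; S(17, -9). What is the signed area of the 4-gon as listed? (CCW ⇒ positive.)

Apply Gauss's area formula: 2A = Σ (x_i·y_{i+1} − x_{i+1}·y_i), indices taken mod 4.
Σ = (-282.5) + (-120.75) + (-180.5) + (-411) = -994.75
Signed area = Σ/2 = -497.375 (negative ⇒ clockwise traversal).

-497.375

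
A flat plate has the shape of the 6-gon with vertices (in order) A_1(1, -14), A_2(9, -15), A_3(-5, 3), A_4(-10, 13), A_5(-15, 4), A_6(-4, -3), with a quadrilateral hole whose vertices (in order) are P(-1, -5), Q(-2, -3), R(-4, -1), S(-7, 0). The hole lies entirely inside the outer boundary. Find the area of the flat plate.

Outer boundary:
Cross-terms: 111, -48, -35, 155, 61, 59  ⇒  Σ = 303
Area = |Σ|/2 = 151.5.
Hole:
Σ = (-7) + (-10) + (-7) + (35) = 11
Area = |Σ|/2 = 5.5.
Net area = 151.5 − 5.5 = 146.

146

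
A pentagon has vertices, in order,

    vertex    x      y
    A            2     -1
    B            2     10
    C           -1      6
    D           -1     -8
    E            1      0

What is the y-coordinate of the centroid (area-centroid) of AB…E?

153/65

Apply the shoelace formula. First the cross-terms c_i = x_i·y_{i+1} − x_{i+1}·y_i:
  22, 22, 14, 8, -1  ⇒  2A = 65, A = 32.5.
Then Σ (y_i + y_{i+1})·c_i = 459, so ȳ = 459 / (6·32.5) = 153/65.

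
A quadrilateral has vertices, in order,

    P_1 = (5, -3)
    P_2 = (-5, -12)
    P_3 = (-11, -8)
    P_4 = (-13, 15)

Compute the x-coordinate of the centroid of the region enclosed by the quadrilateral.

-1027/177

Apply Gauss's area formula. First the cross-terms c_i = x_i·y_{i+1} − x_{i+1}·y_i:
  -75, -92, -269, -36  ⇒  2A = -472, A = -236.
Then Σ (x_i + x_{i+1})·c_i = 8216, so x̄ = 8216 / (6·(-236)) = -1027/177.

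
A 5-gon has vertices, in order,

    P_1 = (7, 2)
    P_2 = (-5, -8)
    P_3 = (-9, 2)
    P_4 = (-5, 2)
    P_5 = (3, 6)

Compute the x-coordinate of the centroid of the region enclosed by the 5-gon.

Apply the shoelace (surveyor's) formula. First the cross-terms c_i = x_i·y_{i+1} − x_{i+1}·y_i:
  -46, -82, -8, -36, -36  ⇒  2A = -208, A = -104.
Then Σ (x_i + x_{i+1})·c_i = 880, so x̄ = 880 / (6·(-104)) = -55/39.

-55/39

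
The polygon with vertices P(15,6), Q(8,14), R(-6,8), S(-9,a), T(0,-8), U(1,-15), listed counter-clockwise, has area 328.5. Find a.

Write out the shoelace sum; only the two edges meeting at S involve a:
2·Area = [((-6)·a − (-9)·8) + ((-9)·(-8) − 0·a)] + 549
       = -6·a + 693 = 657
⇒ a = 6.

6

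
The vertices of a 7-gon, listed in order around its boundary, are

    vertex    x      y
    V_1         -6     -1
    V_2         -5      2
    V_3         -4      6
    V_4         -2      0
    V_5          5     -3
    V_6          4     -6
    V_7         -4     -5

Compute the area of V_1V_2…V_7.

54.5

Apply the shoelace (surveyor's) formula: 2A = Σ (x_i·y_{i+1} − x_{i+1}·y_i), indices taken mod 7.
Cross-terms: -17, -22, 12, 6, -18, -44, -26  ⇒  Σ = -109
Area = |Σ|/2 = 54.5.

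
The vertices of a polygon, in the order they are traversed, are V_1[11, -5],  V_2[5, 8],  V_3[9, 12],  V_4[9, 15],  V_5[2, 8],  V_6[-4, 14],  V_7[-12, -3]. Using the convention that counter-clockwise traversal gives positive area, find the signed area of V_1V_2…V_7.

Apply Gauss's area formula: 2A = Σ (x_i·y_{i+1} − x_{i+1}·y_i), indices taken mod 7.
Σ = (113) + (-12) + (27) + (42) + (60) + (180) + (93) = 503
Signed area = Σ/2 = 251.5 (positive ⇒ counter-clockwise traversal).

251.5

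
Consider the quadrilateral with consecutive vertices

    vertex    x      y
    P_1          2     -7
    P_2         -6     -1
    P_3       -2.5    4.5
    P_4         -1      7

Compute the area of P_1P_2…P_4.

46.75

Apply Gauss's area formula: 2A = Σ (x_i·y_{i+1} − x_{i+1}·y_i), indices taken mod 4.
Σ = (-44) + (-29.5) + (-13) + (-7) = -93.5
Area = |Σ|/2 = 46.75.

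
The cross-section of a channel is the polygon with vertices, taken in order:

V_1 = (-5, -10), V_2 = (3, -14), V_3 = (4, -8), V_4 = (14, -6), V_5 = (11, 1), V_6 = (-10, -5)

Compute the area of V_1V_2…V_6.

Apply the shoelace formula: 2A = Σ (x_i·y_{i+1} − x_{i+1}·y_i), indices taken mod 6.
V_1→V_2: (-5)(-14) − (3)(-10) = 100
V_2→V_3: (3)(-8) − (4)(-14) = 32
V_3→V_4: (4)(-6) − (14)(-8) = 88
V_4→V_5: (14)(1) − (11)(-6) = 80
V_5→V_6: (11)(-5) − (-10)(1) = -45
V_6→V_1: (-10)(-10) − (-5)(-5) = 75
Σ = 330
Area = |Σ|/2 = 165.

165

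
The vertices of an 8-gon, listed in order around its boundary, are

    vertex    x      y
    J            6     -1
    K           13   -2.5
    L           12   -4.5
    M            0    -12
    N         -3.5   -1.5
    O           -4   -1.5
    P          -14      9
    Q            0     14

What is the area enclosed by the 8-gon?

277.125

Apply the shoelace (surveyor's) formula: 2A = Σ (x_i·y_{i+1} − x_{i+1}·y_i), indices taken mod 8.
J→K: (6)(-2.5) − (13)(-1) = -2
K→L: (13)(-4.5) − (12)(-2.5) = -28.5
L→M: (12)(-12) − (0)(-4.5) = -144
M→N: (0)(-1.5) − (-3.5)(-12) = -42
N→O: (-3.5)(-1.5) − (-4)(-1.5) = -0.75
O→P: (-4)(9) − (-14)(-1.5) = -57
P→Q: (-14)(14) − (0)(9) = -196
Q→J: (0)(-1) − (6)(14) = -84
Σ = -554.25
Area = |Σ|/2 = 277.125.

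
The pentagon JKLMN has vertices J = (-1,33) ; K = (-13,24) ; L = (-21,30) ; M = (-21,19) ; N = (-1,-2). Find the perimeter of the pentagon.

|JK| = √((-12)² + (-9)²) = √225 = 15
|KL| = √((-8)² + (6)²) = √100 = 10
|LM| = √((0)² + (-11)²) = √121 = 11
|MN| = √((20)² + (-21)²) = √841 = 29
|NJ| = √((0)² + (35)²) = √1225 = 35
Perimeter = 15 + 10 + 11 + 29 + 35 = 100.

100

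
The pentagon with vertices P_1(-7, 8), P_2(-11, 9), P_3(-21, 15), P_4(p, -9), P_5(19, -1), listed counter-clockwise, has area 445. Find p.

Write out the shoelace sum; only the two edges meeting at P_4 involve p:
2·Area = [((-21)·(-9) − p·15) + (p·(-1) − 19·(-9))] + 194
       = -16·p + 554 = 890
⇒ p = -21.

-21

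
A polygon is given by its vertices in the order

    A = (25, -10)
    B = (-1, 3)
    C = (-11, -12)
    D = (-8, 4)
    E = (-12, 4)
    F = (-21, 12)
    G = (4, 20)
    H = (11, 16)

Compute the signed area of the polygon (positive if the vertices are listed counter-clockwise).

-604

Apply Gauss's area formula: 2A = Σ (x_i·y_{i+1} − x_{i+1}·y_i), indices taken mod 8.
A→B: (25)(3) − (-1)(-10) = 65
B→C: (-1)(-12) − (-11)(3) = 45
C→D: (-11)(4) − (-8)(-12) = -140
D→E: (-8)(4) − (-12)(4) = 16
E→F: (-12)(12) − (-21)(4) = -60
F→G: (-21)(20) − (4)(12) = -468
G→H: (4)(16) − (11)(20) = -156
H→A: (11)(-10) − (25)(16) = -510
Σ = -1208
Signed area = Σ/2 = -604 (negative ⇒ clockwise traversal).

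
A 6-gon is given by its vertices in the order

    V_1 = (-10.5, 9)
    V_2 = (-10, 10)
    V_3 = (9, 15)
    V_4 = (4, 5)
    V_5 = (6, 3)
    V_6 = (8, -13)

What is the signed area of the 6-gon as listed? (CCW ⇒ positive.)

Apply the shoelace (surveyor's) formula: 2A = Σ (x_i·y_{i+1} − x_{i+1}·y_i), indices taken mod 6.
Σ = (-15) + (-240) + (-15) + (-18) + (-102) + (-64.5) = -454.5
Signed area = Σ/2 = -227.25 (negative ⇒ clockwise traversal).

-227.25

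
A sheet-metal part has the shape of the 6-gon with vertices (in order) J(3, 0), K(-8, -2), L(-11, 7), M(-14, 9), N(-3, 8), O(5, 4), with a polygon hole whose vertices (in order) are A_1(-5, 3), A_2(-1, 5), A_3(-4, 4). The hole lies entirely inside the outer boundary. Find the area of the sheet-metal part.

Outer boundary:
Apply Gauss's area formula: 2A = Σ (x_i·y_{i+1} − x_{i+1}·y_i), indices taken mod 6.
Σ = (-6) + (-78) + (-1) + (-85) + (-52) + (-12) = -234
Area = |Σ|/2 = 117.
Hole:
Cross-terms: -22, 16, 8  ⇒  Σ = 2
Area = |Σ|/2 = 1.
Net area = 117 − 1 = 116.

116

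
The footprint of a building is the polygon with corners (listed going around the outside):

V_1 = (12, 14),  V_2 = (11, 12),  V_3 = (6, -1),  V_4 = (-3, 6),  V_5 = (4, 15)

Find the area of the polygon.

Apply the surveyor's formula: 2A = Σ (x_i·y_{i+1} − x_{i+1}·y_i), indices taken mod 5.
V_1→V_2: (12)(12) − (11)(14) = -10
V_2→V_3: (11)(-1) − (6)(12) = -83
V_3→V_4: (6)(6) − (-3)(-1) = 33
V_4→V_5: (-3)(15) − (4)(6) = -69
V_5→V_1: (4)(14) − (12)(15) = -124
Σ = -253
Area = |Σ|/2 = 126.5.

126.5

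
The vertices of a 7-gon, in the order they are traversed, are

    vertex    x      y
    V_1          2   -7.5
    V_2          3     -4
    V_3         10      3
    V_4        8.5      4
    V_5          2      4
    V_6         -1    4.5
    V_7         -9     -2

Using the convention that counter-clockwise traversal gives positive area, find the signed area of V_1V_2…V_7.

115.5

Apply the surveyor's formula: 2A = Σ (x_i·y_{i+1} − x_{i+1}·y_i), indices taken mod 7.
Σ = (14.5) + (49) + (14.5) + (26) + (13) + (42.5) + (71.5) = 231
Signed area = Σ/2 = 115.5 (positive ⇒ counter-clockwise traversal).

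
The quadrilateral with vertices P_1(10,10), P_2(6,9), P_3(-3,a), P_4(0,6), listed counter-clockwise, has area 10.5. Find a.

The doubled signed area Σ (x_i y_{i+1} − x_{i+1} y_i) is linear in a.
With a=0 it equals -21; the coefficient of a is 6 (from the two edges through P_3).
So 6·a + -21 = 2·10.5 = 21 ⇒ a = 7.

7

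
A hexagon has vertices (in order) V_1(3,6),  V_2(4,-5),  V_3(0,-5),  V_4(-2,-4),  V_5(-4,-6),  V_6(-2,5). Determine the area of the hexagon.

Σ = (-39) + (-20) + (-10) + (-4) + (-32) + (-27) = -132
Area = |Σ|/2 = 66.

66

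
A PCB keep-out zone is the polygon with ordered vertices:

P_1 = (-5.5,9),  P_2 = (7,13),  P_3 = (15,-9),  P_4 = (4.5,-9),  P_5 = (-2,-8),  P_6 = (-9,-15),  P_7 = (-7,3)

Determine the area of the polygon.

380.75

Cross-terms: -134.5, -258, -94.5, -54, -42, -132, -46.5  ⇒  Σ = -761.5
Area = |Σ|/2 = 380.75.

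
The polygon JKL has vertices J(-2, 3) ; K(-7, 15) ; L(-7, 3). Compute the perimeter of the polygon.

|JK| = √((-5)² + (12)²) = √169 = 13
|KL| = √((0)² + (-12)²) = √144 = 12
|LJ| = √((5)² + (0)²) = √25 = 5
Perimeter = 13 + 12 + 5 = 30.

30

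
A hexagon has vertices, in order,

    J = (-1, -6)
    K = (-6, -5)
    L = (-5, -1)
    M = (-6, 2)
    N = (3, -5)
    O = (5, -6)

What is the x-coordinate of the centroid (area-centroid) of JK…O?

Apply the shoelace formula. First the cross-terms c_i = x_i·y_{i+1} − x_{i+1}·y_i:
  -31, -19, -16, 24, 7, -36  ⇒  2A = -71, A = -35.5.
Then Σ (x_i + x_{i+1})·c_i = 442, so x̄ = 442 / (6·(-35.5)) = -442/213.

-442/213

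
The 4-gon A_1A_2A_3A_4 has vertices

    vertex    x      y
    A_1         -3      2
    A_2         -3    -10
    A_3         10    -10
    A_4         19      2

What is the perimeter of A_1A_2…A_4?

|A_1A_2| = √((0)² + (-12)²) = √144 = 12
|A_2A_3| = √((13)² + (0)²) = √169 = 13
|A_3A_4| = √((9)² + (12)²) = √225 = 15
|A_4A_1| = √((-22)² + (0)²) = √484 = 22
Perimeter = 12 + 13 + 15 + 22 = 62.

62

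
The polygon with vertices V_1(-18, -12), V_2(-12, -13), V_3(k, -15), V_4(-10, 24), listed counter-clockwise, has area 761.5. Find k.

Write out the shoelace sum; only the two edges meeting at V_3 involve k:
2·Area = [((-12)·(-15) − k·(-13)) + (k·24 − (-10)·(-15))] + 642
       = 37·k + 672 = 1523
⇒ k = 23.

23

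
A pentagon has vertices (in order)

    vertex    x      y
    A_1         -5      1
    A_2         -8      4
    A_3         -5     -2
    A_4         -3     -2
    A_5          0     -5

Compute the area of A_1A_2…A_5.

Σ = (-12) + (36) + (4) + (15) + (-25) = 18
Area = |Σ|/2 = 9.

9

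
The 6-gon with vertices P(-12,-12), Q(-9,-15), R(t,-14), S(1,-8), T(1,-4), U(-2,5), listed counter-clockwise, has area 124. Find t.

Write out the shoelace sum; only the two edges meeting at R involve t:
2·Area = [((-9)·(-14) − t·(-15)) + (t·(-8) − 1·(-14))] + 157
       = 7·t + 297 = 248
⇒ t = -7.

-7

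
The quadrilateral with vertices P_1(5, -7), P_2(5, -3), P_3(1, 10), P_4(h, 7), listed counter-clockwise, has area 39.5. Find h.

-2

Write out the shoelace sum; only the two edges meeting at P_4 involve h:
2·Area = [(1·7 − h·10) + (h·(-7) − 5·7)] + 73
       = -17·h + 45 = 79
⇒ h = -2.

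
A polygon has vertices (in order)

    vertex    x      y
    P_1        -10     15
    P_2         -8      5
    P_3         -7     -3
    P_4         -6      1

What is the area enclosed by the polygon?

Apply Gauss's area formula: 2A = Σ (x_i·y_{i+1} − x_{i+1}·y_i), indices taken mod 4.
Σ = (70) + (59) + (-25) + (-80) = 24
Area = |Σ|/2 = 12.

12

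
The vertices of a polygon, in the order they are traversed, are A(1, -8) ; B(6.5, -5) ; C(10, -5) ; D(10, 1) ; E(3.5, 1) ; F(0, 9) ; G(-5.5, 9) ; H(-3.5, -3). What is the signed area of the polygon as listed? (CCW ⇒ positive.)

145.5

Apply the shoelace formula: 2A = Σ (x_i·y_{i+1} − x_{i+1}·y_i), indices taken mod 8.
Cross-terms: 47, 17.5, 60, 6.5, 31.5, 49.5, 48, 31  ⇒  Σ = 291
Signed area = Σ/2 = 145.5 (positive ⇒ counter-clockwise traversal).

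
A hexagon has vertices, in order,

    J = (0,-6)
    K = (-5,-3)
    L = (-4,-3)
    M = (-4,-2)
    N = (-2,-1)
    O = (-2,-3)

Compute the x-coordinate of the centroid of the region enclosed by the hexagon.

-23/9

Apply the shoelace formula. First the cross-terms c_i = x_i·y_{i+1} − x_{i+1}·y_i:
  -30, 3, -4, 0, 4, 12  ⇒  2A = -15, A = -7.5.
Then Σ (x_i + x_{i+1})·c_i = 115, so x̄ = 115 / (6·(-7.5)) = -23/9.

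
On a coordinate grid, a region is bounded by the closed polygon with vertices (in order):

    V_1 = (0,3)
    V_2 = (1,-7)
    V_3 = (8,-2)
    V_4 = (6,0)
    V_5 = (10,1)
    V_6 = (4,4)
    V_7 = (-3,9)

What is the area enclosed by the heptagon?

Apply the surveyor's formula: 2A = Σ (x_i·y_{i+1} − x_{i+1}·y_i), indices taken mod 7.
V_1→V_2: (0)(-7) − (1)(3) = -3
V_2→V_3: (1)(-2) − (8)(-7) = 54
V_3→V_4: (8)(0) − (6)(-2) = 12
V_4→V_5: (6)(1) − (10)(0) = 6
V_5→V_6: (10)(4) − (4)(1) = 36
V_6→V_7: (4)(9) − (-3)(4) = 48
V_7→V_1: (-3)(3) − (0)(9) = -9
Σ = 144
Area = |Σ|/2 = 72.

72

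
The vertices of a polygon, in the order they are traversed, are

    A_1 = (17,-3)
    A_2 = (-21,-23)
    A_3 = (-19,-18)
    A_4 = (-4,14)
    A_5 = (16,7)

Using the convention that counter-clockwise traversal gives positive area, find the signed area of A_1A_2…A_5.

Apply the shoelace formula: 2A = Σ (x_i·y_{i+1} − x_{i+1}·y_i), indices taken mod 5.
Σ = (-454) + (-59) + (-338) + (-252) + (-167) = -1270
Signed area = Σ/2 = -635 (negative ⇒ clockwise traversal).

-635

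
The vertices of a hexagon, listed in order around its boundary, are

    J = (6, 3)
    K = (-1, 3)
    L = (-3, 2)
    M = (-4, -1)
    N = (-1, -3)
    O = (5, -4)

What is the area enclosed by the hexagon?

Cross-terms: 21, 7, 11, 11, 19, 39  ⇒  Σ = 108
Area = |Σ|/2 = 54.

54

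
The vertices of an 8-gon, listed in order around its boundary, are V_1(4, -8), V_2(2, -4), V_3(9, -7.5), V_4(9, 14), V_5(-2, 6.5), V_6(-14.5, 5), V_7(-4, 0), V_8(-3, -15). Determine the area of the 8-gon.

Σ = (0) + (21) + (193.5) + (86.5) + (84.25) + (20) + (60) + (84) = 549.25
Area = |Σ|/2 = 274.625.

274.625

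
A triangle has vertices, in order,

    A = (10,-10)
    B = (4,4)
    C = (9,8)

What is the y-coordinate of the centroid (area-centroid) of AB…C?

Apply Gauss's area formula. First the cross-terms c_i = x_i·y_{i+1} − x_{i+1}·y_i:
  80, -4, -170  ⇒  2A = -94, A = -47.
Then Σ (y_i + y_{i+1})·c_i = -188, so ȳ = -188 / (6·(-47)) = 2/3.

2/3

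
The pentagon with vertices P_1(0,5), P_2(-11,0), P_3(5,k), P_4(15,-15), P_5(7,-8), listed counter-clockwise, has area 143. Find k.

Write out the shoelace sum; only the two edges meeting at P_3 involve k:
2·Area = [((-11)·k − 5·0) + (5·(-15) − 15·k)] + 75
       = -26·k + 0 = 286
⇒ k = -11.

-11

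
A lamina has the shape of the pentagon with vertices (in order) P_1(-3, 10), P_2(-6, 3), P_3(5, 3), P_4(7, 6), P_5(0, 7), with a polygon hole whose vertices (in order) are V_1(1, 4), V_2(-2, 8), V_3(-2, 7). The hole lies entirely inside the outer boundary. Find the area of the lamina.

47

Outer boundary:
Cross-terms: 51, -33, 9, 49, 21  ⇒  Σ = 97
Area = |Σ|/2 = 48.5.
Hole:
Apply the shoelace (surveyor's) formula: 2A = Σ (x_i·y_{i+1} − x_{i+1}·y_i), indices taken mod 3.
Σ = (16) + (2) + (-15) = 3
Area = |Σ|/2 = 1.5.
Net area = 48.5 − 1.5 = 47.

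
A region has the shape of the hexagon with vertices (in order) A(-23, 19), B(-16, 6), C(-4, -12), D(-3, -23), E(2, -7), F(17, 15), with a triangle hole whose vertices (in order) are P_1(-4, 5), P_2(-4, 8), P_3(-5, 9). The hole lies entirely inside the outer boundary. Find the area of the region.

659.5

Outer boundary:
Apply the shoelace formula: 2A = Σ (x_i·y_{i+1} − x_{i+1}·y_i), indices taken mod 6.
A→B: (-23)(6) − (-16)(19) = 166
B→C: (-16)(-12) − (-4)(6) = 216
C→D: (-4)(-23) − (-3)(-12) = 56
D→E: (-3)(-7) − (2)(-23) = 67
E→F: (2)(15) − (17)(-7) = 149
F→A: (17)(19) − (-23)(15) = 668
Σ = 1322
Area = |Σ|/2 = 661.
Hole:
Cross-terms: -12, 4, 11  ⇒  Σ = 3
Area = |Σ|/2 = 1.5.
Net area = 661 − 1.5 = 659.5.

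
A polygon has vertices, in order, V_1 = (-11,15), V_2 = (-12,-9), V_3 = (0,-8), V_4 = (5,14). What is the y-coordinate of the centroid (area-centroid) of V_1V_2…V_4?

Apply the shoelace formula. First the cross-terms c_i = x_i·y_{i+1} − x_{i+1}·y_i:
  279, 96, 40, 229  ⇒  2A = 644, A = 322.
Then Σ (y_i + y_{i+1})·c_i = 6923, so ȳ = 6923 / (6·322) = 43/12.

43/12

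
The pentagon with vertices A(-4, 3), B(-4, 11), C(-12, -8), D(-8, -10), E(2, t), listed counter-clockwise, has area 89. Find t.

Write out the shoelace sum; only the two edges meeting at E involve t:
2·Area = [((-8)·t − 2·(-10)) + (2·3 − (-4)·t)] + 188
       = -4·t + 214 = 178
⇒ t = 9.

9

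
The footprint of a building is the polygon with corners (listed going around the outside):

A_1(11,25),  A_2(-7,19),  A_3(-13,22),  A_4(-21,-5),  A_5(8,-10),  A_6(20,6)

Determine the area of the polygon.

968

Σ = (384) + (93) + (527) + (250) + (248) + (434) = 1936
Area = |Σ|/2 = 968.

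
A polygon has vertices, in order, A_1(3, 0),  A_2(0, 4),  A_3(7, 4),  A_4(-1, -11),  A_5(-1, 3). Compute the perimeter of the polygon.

|A_1A_2| = √((-3)² + (4)²) = √25 = 5
|A_2A_3| = √((7)² + (0)²) = √49 = 7
|A_3A_4| = √((-8)² + (-15)²) = √289 = 17
|A_4A_5| = √((0)² + (14)²) = √196 = 14
|A_5A_1| = √((4)² + (-3)²) = √25 = 5
Perimeter = 5 + 7 + 17 + 14 + 5 = 48.

48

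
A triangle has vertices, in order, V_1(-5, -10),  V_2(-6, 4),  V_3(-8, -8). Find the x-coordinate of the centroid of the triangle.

Apply the shoelace formula. First the cross-terms c_i = x_i·y_{i+1} − x_{i+1}·y_i:
  -80, 80, 40  ⇒  2A = 40, A = 20.
Then Σ (x_i + x_{i+1})·c_i = -760, so x̄ = -760 / (6·20) = -19/3.

-19/3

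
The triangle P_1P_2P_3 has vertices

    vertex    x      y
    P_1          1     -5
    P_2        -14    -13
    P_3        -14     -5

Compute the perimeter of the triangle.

|P_1P_2| = √((-15)² + (-8)²) = √289 = 17
|P_2P_3| = √((0)² + (8)²) = √64 = 8
|P_3P_1| = √((15)² + (0)²) = √225 = 15
Perimeter = 17 + 8 + 15 = 40.

40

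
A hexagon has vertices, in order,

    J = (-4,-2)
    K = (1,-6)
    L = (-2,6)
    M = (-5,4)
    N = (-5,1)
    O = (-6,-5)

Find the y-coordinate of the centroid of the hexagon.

Apply the shoelace (surveyor's) formula. First the cross-terms c_i = x_i·y_{i+1} − x_{i+1}·y_i:
  26, -6, 22, 15, 31, -8  ⇒  2A = 80, A = 40.
Then Σ (y_i + y_{i+1})·c_i = 19, so ȳ = 19 / (6·40) = 19/240.

19/240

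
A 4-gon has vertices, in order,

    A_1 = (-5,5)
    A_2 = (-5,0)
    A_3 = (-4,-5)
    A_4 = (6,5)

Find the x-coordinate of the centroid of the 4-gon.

-80/69

Apply the surveyor's formula. First the cross-terms c_i = x_i·y_{i+1} − x_{i+1}·y_i:
  25, 25, 10, 55  ⇒  2A = 115, A = 57.5.
Then Σ (x_i + x_{i+1})·c_i = -400, so x̄ = -400 / (6·57.5) = -80/69.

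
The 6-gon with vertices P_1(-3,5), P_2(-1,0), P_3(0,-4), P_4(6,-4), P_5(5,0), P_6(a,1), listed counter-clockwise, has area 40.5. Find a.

Write out the shoelace sum; only the two edges meeting at P_6 involve a:
2·Area = [(5·1 − a·0) + (a·5 − (-3)·1)] + 53
       = 5·a + 61 = 81
⇒ a = 4.

4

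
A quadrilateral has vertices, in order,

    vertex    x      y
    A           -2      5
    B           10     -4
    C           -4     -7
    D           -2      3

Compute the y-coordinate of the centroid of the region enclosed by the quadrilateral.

Apply the surveyor's formula. First the cross-terms c_i = x_i·y_{i+1} − x_{i+1}·y_i:
  -42, -86, -26, -4  ⇒  2A = -158, A = -79.
Then Σ (y_i + y_{i+1})·c_i = 976, so ȳ = 976 / (6·(-79)) = -488/237.

-488/237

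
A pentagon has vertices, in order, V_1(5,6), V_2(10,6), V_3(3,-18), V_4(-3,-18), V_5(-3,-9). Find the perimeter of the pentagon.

|V_1V_2| = √((5)² + (0)²) = √25 = 5
|V_2V_3| = √((-7)² + (-24)²) = √625 = 25
|V_3V_4| = √((-6)² + (0)²) = √36 = 6
|V_4V_5| = √((0)² + (9)²) = √81 = 9
|V_5V_1| = √((8)² + (15)²) = √289 = 17
Perimeter = 5 + 25 + 6 + 9 + 17 = 62.

62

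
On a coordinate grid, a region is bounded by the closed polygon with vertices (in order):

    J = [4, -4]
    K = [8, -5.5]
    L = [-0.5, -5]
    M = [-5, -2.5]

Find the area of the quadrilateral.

13.25

Apply Gauss's area formula: 2A = Σ (x_i·y_{i+1} − x_{i+1}·y_i), indices taken mod 4.
Cross-terms: 10, -42.75, -23.75, 30  ⇒  Σ = -26.5
Area = |Σ|/2 = 13.25.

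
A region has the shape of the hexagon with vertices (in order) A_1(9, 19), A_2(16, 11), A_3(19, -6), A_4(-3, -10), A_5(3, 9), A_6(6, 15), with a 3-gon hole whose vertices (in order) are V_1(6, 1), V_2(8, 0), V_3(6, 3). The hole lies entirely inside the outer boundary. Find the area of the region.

370.5

Outer boundary:
Apply the shoelace formula: 2A = Σ (x_i·y_{i+1} − x_{i+1}·y_i), indices taken mod 6.
Σ = (-205) + (-305) + (-208) + (3) + (-9) + (-21) = -745
Area = |Σ|/2 = 372.5.
Hole:
Cross-terms: -8, 24, -12  ⇒  Σ = 4
Area = |Σ|/2 = 2.
Net area = 372.5 − 2 = 370.5.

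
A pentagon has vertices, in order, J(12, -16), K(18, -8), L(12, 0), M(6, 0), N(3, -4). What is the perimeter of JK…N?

46

|JK| = √((6)² + (8)²) = √100 = 10
|KL| = √((-6)² + (8)²) = √100 = 10
|LM| = √((-6)² + (0)²) = √36 = 6
|MN| = √((-3)² + (-4)²) = √25 = 5
|NJ| = √((9)² + (-12)²) = √225 = 15
Perimeter = 10 + 10 + 6 + 5 + 15 = 46.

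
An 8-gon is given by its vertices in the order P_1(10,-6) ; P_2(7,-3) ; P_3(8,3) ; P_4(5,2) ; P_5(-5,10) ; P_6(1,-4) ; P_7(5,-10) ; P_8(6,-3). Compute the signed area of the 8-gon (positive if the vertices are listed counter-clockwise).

88.5

Apply the surveyor's formula: 2A = Σ (x_i·y_{i+1} − x_{i+1}·y_i), indices taken mod 8.
P_1→P_2: (10)(-3) − (7)(-6) = 12
P_2→P_3: (7)(3) − (8)(-3) = 45
P_3→P_4: (8)(2) − (5)(3) = 1
P_4→P_5: (5)(10) − (-5)(2) = 60
P_5→P_6: (-5)(-4) − (1)(10) = 10
P_6→P_7: (1)(-10) − (5)(-4) = 10
P_7→P_8: (5)(-3) − (6)(-10) = 45
P_8→P_1: (6)(-6) − (10)(-3) = -6
Σ = 177
Signed area = Σ/2 = 88.5 (positive ⇒ counter-clockwise traversal).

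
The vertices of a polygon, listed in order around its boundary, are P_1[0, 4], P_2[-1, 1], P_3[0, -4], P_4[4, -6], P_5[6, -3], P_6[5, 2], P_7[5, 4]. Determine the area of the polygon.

Apply Gauss's area formula: 2A = Σ (x_i·y_{i+1} − x_{i+1}·y_i), indices taken mod 7.
P_1→P_2: (0)(1) − (-1)(4) = 4
P_2→P_3: (-1)(-4) − (0)(1) = 4
P_3→P_4: (0)(-6) − (4)(-4) = 16
P_4→P_5: (4)(-3) − (6)(-6) = 24
P_5→P_6: (6)(2) − (5)(-3) = 27
P_6→P_7: (5)(4) − (5)(2) = 10
P_7→P_1: (5)(4) − (0)(4) = 20
Σ = 105
Area = |Σ|/2 = 52.5.

52.5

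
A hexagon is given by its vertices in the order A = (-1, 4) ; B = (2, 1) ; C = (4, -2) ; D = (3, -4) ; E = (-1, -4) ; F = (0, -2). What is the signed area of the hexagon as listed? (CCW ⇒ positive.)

Apply the shoelace (surveyor's) formula: 2A = Σ (x_i·y_{i+1} − x_{i+1}·y_i), indices taken mod 6.
Σ = (-9) + (-8) + (-10) + (-16) + (2) + (-2) = -43
Signed area = Σ/2 = -21.5 (negative ⇒ clockwise traversal).

-21.5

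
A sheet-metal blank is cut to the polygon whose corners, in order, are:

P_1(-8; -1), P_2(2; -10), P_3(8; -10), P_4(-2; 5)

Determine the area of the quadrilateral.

102

Apply the surveyor's formula: 2A = Σ (x_i·y_{i+1} − x_{i+1}·y_i), indices taken mod 4.
Cross-terms: 82, 60, 20, 42  ⇒  Σ = 204
Area = |Σ|/2 = 102.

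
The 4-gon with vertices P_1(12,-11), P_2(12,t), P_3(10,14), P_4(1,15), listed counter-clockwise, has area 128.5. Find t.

The doubled signed area Σ (x_i y_{i+1} − x_{i+1} y_i) is linear in t.
With t=0 it equals 245; the coefficient of t is 2 (from the two edges through P_2).
So 2·t + 245 = 2·128.5 = 257 ⇒ t = 6.

6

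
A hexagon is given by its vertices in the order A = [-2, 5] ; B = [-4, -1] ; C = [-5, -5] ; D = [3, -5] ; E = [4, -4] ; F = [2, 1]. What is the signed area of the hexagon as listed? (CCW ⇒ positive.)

54.5

Σ = (22) + (15) + (40) + (8) + (12) + (12) = 109
Signed area = Σ/2 = 54.5 (positive ⇒ counter-clockwise traversal).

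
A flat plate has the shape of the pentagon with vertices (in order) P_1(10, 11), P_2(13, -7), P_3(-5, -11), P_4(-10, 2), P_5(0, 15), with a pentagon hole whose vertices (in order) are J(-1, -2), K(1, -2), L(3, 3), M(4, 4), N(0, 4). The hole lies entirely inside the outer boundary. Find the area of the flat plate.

389

Outer boundary:
Apply the shoelace formula: 2A = Σ (x_i·y_{i+1} − x_{i+1}·y_i), indices taken mod 5.
Σ = (-213) + (-178) + (-120) + (-150) + (-150) = -811
Area = |Σ|/2 = 405.5.
Hole:
Apply the shoelace (surveyor's) formula: 2A = Σ (x_i·y_{i+1} − x_{i+1}·y_i), indices taken mod 5.
Cross-terms: 4, 9, 0, 16, 4  ⇒  Σ = 33
Area = |Σ|/2 = 16.5.
Net area = 405.5 − 16.5 = 389.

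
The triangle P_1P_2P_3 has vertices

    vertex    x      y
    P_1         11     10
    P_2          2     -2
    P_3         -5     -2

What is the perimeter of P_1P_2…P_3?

|P_1P_2| = √((-9)² + (-12)²) = √225 = 15
|P_2P_3| = √((-7)² + (0)²) = √49 = 7
|P_3P_1| = √((16)² + (12)²) = √400 = 20
Perimeter = 15 + 7 + 20 = 42.

42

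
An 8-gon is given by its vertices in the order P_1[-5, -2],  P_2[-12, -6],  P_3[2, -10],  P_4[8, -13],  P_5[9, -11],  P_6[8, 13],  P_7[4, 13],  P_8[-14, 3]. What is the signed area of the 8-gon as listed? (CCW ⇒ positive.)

P_1→P_2: (-5)(-6) − (-12)(-2) = 6
P_2→P_3: (-12)(-10) − (2)(-6) = 132
P_3→P_4: (2)(-13) − (8)(-10) = 54
P_4→P_5: (8)(-11) − (9)(-13) = 29
P_5→P_6: (9)(13) − (8)(-11) = 205
P_6→P_7: (8)(13) − (4)(13) = 52
P_7→P_8: (4)(3) − (-14)(13) = 194
P_8→P_1: (-14)(-2) − (-5)(3) = 43
Σ = 715
Signed area = Σ/2 = 357.5 (positive ⇒ counter-clockwise traversal).

357.5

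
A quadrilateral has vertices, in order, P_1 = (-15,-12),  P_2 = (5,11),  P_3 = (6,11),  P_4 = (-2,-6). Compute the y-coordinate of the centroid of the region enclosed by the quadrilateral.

Apply the surveyor's formula. First the cross-terms c_i = x_i·y_{i+1} − x_{i+1}·y_i:
  -105, -11, -14, -66  ⇒  2A = -196, A = -98.
Then Σ (y_i + y_{i+1})·c_i = 981, so ȳ = 981 / (6·(-98)) = -327/196.

-327/196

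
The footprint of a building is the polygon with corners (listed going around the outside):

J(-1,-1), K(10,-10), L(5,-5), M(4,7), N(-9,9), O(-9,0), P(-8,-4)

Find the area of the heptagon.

147.5

Apply the shoelace (surveyor's) formula: 2A = Σ (x_i·y_{i+1} − x_{i+1}·y_i), indices taken mod 7.
J→K: (-1)(-10) − (10)(-1) = 20
K→L: (10)(-5) − (5)(-10) = 0
L→M: (5)(7) − (4)(-5) = 55
M→N: (4)(9) − (-9)(7) = 99
N→O: (-9)(0) − (-9)(9) = 81
O→P: (-9)(-4) − (-8)(0) = 36
P→J: (-8)(-1) − (-1)(-4) = 4
Σ = 295
Area = |Σ|/2 = 147.5.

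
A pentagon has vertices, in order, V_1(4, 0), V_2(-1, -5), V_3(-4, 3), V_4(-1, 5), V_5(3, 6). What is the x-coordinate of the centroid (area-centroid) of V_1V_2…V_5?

Apply the shoelace (surveyor's) formula. First the cross-terms c_i = x_i·y_{i+1} − x_{i+1}·y_i:
  -20, -23, -17, -21, -24  ⇒  2A = -105, A = -52.5.
Then Σ (x_i + x_{i+1})·c_i = -70, so x̄ = -70 / (6·(-52.5)) = 2/9.

2/9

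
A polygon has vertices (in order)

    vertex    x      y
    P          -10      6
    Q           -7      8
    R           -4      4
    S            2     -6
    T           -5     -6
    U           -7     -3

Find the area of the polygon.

79.5

P→Q: (-10)(8) − (-7)(6) = -38
Q→R: (-7)(4) − (-4)(8) = 4
R→S: (-4)(-6) − (2)(4) = 16
S→T: (2)(-6) − (-5)(-6) = -42
T→U: (-5)(-3) − (-7)(-6) = -27
U→P: (-7)(6) − (-10)(-3) = -72
Σ = -159
Area = |Σ|/2 = 79.5.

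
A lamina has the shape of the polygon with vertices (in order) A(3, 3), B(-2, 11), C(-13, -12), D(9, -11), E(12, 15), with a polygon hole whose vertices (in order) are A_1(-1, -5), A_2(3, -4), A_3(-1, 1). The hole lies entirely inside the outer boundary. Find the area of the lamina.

Outer boundary:
Cross-terms: 39, 167, 251, 267, -9  ⇒  Σ = 715
Area = |Σ|/2 = 357.5.
Hole:
Apply Gauss's area formula: 2A = Σ (x_i·y_{i+1} − x_{i+1}·y_i), indices taken mod 3.
Cross-terms: 19, -1, 6  ⇒  Σ = 24
Area = |Σ|/2 = 12.
Net area = 357.5 − 12 = 345.5.

345.5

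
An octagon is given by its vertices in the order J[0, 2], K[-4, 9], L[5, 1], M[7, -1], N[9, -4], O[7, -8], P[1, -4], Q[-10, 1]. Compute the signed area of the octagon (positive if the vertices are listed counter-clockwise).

-97.5

Apply the surveyor's formula: 2A = Σ (x_i·y_{i+1} − x_{i+1}·y_i), indices taken mod 8.
Cross-terms: 8, -49, -12, -19, -44, -20, -39, -20  ⇒  Σ = -195
Signed area = Σ/2 = -97.5 (negative ⇒ clockwise traversal).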